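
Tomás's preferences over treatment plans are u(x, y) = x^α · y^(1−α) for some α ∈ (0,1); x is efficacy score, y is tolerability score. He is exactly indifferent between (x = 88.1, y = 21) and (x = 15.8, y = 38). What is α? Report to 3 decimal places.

The Cobb–Douglas utilities coincide, so 88.1^α·21^(1−α) = 15.8^α·38^(1−α).
(88.1/15.8)^α = (38/21)^(1−α); take logs: α·ln(88.1/15.8) = (1−α)·ln(38/21), i.e. α·1.718463 = (1−α)·0.593064.
So α/(1−α) = (0.593064)/(1.718463) = 0.345113, and α = 0.345113/1.345113 ≈ 0.257.

α ≈ 0.257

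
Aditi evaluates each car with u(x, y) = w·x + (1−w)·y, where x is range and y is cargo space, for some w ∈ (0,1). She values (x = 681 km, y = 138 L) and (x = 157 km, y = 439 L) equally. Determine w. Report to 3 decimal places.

w = 0.365

Indifference: w·681 + (1−w)·138 = w·157 + (1−w)·439.
w·(681−157) = (1−w)·(439−138), i.e. w·524 = (1−w)·301.
The marginal rate of substitution is 301/524, so w = 301/(524+301) = 0.365.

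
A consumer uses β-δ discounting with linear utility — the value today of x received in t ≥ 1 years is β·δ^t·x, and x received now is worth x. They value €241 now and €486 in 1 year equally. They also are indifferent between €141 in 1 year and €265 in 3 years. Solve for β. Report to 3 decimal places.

β ≈ 0.680

From the later pair, β·δ^1·141 = β·δ^3·265; dividing through, δ^2 = 141/265 = 0.53208, so δ = 0.72944.
The first indifference: 241 = β·δ·486, so β = 241/(δ·486) = 241/(0.72944·486) ≈ 0.680.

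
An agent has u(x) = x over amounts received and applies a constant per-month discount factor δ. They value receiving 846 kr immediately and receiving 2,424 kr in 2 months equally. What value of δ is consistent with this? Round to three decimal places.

Indifference means u(846) = δ^2 · u(2424), so δ^2 = u(846)/u(2424).
With u(x) = x: δ^2 = 846/2424 = 0.34901.
Taking the square root: δ = 0.34901^(1/2) ≈ 0.591.

δ ≈ 0.591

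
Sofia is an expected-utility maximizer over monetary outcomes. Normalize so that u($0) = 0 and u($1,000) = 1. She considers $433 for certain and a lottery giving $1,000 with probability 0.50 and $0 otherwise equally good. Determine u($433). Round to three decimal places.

By the standard-gamble method, u($433) is just the indifference probability on the best outcome: 0.50.

0.500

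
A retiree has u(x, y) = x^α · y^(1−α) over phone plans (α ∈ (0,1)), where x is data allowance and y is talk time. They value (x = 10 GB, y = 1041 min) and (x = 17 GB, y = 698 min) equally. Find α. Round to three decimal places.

The Cobb–Douglas utilities coincide, so 10^α·1041^(1−α) = 17^α·698^(1−α).
Rearrange to (10/17)^α = (698/1041)^(1−α) and take logs: α·-0.530628 = (1−α)·-0.399718.
So α/(1−α) = (-0.399718)/(-0.530628) = 0.753292, and α = 0.753292/1.753292 ≈ 0.430.

α ≈ 0.430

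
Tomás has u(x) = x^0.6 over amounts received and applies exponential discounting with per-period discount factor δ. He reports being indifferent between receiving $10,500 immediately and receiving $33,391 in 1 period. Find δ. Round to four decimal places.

The payoff in 1 period is discounted by δ, so u(10500) = δ·u(33391) and δ = u(10500)/u(33391).
Since u(x) = x^0.6, δ = (10500/33391)^0.6 = 0.31446^0.6 = 0.49950.

δ ≈ 0.4995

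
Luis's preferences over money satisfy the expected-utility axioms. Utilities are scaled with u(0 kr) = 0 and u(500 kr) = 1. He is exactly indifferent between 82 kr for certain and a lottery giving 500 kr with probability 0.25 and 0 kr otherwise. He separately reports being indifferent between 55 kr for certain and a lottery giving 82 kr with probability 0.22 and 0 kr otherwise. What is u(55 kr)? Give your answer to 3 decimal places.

The first gamble pins u(82 kr): it must equal 0.25·1 + 0.75·0 = 0.25.
Chaining: u(55 kr) = 0.22·0.25 + 0.78·0.00 = 0.0550.

0.055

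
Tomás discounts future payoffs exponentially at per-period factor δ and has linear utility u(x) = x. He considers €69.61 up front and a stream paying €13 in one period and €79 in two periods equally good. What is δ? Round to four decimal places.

Equating present values: 69.61 = 13δ + 79δ².
Rearranged: 79δ² + 13δ − 69.61 = 0.
δ = (−13 + √(13² + 4·79·69.61)) / (2·79) = (−13 + √22165.76) / 158 ≈ 0.8600.

δ ≈ 0.8600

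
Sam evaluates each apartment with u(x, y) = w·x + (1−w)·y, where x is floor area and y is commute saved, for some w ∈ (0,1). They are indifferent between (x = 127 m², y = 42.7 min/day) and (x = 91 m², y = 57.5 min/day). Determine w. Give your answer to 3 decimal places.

Equating utilities: w·127 + (1−w)·42.7 = w·91 + (1−w)·57.5.
Collecting terms: w·36 = (1−w)·14.8.
The marginal rate of substitution is 14.8/36, so w = 14.8/(36+14.8) = 0.291.

w = 0.291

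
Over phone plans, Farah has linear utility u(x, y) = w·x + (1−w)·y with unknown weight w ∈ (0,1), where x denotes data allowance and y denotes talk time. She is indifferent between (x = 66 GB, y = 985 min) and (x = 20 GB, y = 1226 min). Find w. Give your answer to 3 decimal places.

Equating utilities: w·66 + (1−w)·985 = w·20 + (1−w)·1226.
Rearranging, 46·w − 241·(1−w) = 0.
So w/(1−w) = 241/46 = 5.2391, giving w = 241/(46+241) = 0.840.

w = 0.840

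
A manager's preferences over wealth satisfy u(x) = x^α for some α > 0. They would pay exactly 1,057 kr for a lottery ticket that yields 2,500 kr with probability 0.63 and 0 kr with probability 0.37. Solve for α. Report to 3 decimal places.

α ≈ 0.537

Since u(0) = 0, the lottery's EU is 0.63·2500^α.
Indifference: 1057^α = 0.63·2500^α, so (1057/2500)^α = 0.63.
Take logs: α = ln 0.63 / ln(1057/2500) ≈ 0.53672.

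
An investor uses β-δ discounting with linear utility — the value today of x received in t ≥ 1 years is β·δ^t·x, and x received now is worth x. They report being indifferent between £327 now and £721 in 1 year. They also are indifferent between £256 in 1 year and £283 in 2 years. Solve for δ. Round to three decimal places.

δ ≈ 0.905

From the later pair, β·δ^1·256 = β·δ^2·283; dividing through, δ = 256/283 = 0.90459.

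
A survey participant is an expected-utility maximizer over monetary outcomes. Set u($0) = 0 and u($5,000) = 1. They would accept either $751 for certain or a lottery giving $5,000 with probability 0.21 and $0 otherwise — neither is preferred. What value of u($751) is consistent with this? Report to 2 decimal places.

The indifference gives u($751) = 0.21·u($5,000) + 0.79·u($0) = 0.21·1 + 0.79·0 = 0.21.

0.21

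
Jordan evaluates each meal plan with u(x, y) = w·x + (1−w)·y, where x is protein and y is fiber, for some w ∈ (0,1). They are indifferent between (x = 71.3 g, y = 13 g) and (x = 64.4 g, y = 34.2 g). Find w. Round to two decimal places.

Equating utilities: w·71.3 + (1−w)·13 = w·64.4 + (1−w)·34.2.
w·(71.3−64.4) = (1−w)·(34.2−13), i.e. w·6.9 = (1−w)·21.2.
So w/(1−w) = 21.2/6.9 = 3.0725, giving w = 21.2/(6.9+21.2) = 0.75.

w = 0.75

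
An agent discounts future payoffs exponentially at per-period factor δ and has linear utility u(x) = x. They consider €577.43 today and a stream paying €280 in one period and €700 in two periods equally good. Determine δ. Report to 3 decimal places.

δ ≈ 0.730

Present value of the stream is 280·δ + 700·δ². Indifference gives 280δ + 700δ² = 577.43.
So 700δ² + 280δ − 577.43 = 0.
The positive root is δ = [−280 + √(280² + 4·700·577.43)] / (2·700) = (−280 + 1302.000)/1400 ≈ 0.730.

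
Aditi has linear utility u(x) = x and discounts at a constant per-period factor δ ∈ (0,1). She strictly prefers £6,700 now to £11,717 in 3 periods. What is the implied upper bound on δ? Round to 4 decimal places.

Comparing present values: 6700 > δ^3·11717.
So δ^3 < 6700/11717 = 0.57182; taking the cube root of both positive sides preserves the inequality.
δ < 0.57182^(1/3) = 0.8300.

δ < 0.8300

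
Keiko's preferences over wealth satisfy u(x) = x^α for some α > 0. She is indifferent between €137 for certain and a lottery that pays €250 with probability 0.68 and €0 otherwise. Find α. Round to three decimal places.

Since u(0) = 0, the lottery's EU is 0.68·250^α.
Setting u(137) equal to that: 137^α = 0.68·250^α ⇒ (137/250)^α = 0.68.
Take logs: α = ln 0.68 / ln(137/250) ≈ 0.64119.

α ≈ 0.641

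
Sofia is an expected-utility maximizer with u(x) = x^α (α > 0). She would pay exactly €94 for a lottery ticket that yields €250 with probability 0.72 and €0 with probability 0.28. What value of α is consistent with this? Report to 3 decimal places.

EU(lottery) = 0.72·250^α + 0.28·0 = 0.72·250^α.
Setting u(94) equal to that: 94^α = 0.72·250^α ⇒ (94/250)^α = 0.72.
Taking logs: α·ln(94/250) = ln(0.72), so α = -0.328504 / -0.978166 ≈ 0.336.

α ≈ 0.336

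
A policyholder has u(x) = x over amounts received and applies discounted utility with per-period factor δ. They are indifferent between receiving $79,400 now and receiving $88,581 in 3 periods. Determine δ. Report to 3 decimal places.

δ ≈ 0.964

The payoff in 3 periods is discounted by δ^3, so u(79400) = δ^3·u(88581) and δ^3 = u(79400)/u(88581).
With u(x) = x: δ^3 = 79400/88581 = 0.89635.
So δ = 0.89635^(1/3) ≈ 0.964.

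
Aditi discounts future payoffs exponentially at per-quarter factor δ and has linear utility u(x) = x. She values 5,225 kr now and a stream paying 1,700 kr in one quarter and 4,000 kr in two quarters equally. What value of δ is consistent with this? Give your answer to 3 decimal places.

Present value of the stream is 1700·δ + 4000·δ². Indifference gives 1700δ + 4000δ² = 5225.
So 4000δ² + 1700δ − 5225 = 0.
δ = (−1700 + √(1700² + 4·4000·5225)) / (2·4000) = (−1700 + √86490000.00) / 8000 ≈ 0.950.

δ ≈ 0.950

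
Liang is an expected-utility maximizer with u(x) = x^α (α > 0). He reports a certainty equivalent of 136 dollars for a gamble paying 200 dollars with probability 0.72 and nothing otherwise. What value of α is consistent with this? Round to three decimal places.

Since u(0) = 0, the lottery's EU is 0.72·200^α.
Indifference: 136^α = 0.72·200^α, so (136/200)^α = 0.72.
Taking logs: α·ln(136/200) = ln(0.72), so α = -0.328504 / -0.385662 ≈ 0.852.

α ≈ 0.852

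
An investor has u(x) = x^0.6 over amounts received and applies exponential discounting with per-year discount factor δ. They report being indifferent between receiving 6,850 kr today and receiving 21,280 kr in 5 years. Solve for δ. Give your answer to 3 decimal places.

The payoff in 5 years is discounted by δ^5, so u(6850) = δ^5·u(21280) and δ^5 = u(6850)/u(21280).
With u(x) = x^0.6: δ^5 = 6850^0.6/21280^0.6 = (6850/21280)^0.6 = 0.50656.
Hence δ = (0.50656)^(1/5) = 0.87282.

δ ≈ 0.873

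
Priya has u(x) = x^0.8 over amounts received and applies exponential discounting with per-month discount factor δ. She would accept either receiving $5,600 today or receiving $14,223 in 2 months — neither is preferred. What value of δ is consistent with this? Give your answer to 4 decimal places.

δ ≈ 0.6888

Equating discounted utilities: u(5600) = δ^2·u(14223) ⇒ δ^2 = u(5600)/u(14223).
Since u(x) = x^0.8, δ^2 = (5600/14223)^0.8 = 0.39373^0.8 = 0.47441.
So δ = 0.47441^(1/2) ≈ 0.6888.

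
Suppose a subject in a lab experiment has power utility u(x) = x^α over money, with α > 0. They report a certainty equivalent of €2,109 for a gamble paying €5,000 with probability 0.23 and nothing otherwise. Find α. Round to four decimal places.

EU(lottery) = 0.23·5000^α + 0.77·0 = 0.23·5000^α.
Equating: 2109^α = 0.23·5000^α, i.e. 0.4218^α = 0.23.
α = ln(0.23) / ln(2109/5000) = -1.4696760/-0.8632240 ≈ 1.7025.

α ≈ 1.7025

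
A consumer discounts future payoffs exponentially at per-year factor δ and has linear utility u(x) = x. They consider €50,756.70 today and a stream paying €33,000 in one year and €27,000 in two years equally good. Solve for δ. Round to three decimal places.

Present value of the stream is 33000·δ + 27000·δ². Indifference gives 33000δ + 27000δ² = 50756.70.
So 27000δ² + 33000δ − 50756.70 = 0.
The positive root is δ = [−33000 + √(33000² + 4·27000·50756.70)] / (2·27000) = (−33000 + 81060.000)/54000 ≈ 0.890.

δ ≈ 0.890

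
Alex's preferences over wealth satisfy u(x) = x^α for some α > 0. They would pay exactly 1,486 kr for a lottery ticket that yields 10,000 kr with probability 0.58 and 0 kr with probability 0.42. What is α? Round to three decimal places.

α ≈ 0.286

The lottery's expected utility is 0.58·u(10000) + 0.42·u(0) = 0.58·10000^α (since u(0) = 0 for α > 0).
Indifference: 1486^α = 0.58·10000^α, so (1486/10000)^α = 0.58.
α = ln(0.58) / ln(1486/10000) = -0.544727/-1.906497 ≈ 0.286.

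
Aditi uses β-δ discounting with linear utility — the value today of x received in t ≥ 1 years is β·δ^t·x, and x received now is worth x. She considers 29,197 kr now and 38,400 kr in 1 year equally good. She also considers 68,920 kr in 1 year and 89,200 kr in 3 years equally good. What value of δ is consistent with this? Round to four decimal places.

δ ≈ 0.8790

Both payoffs in the second observation are in the future, so β drops out: δ^1·68920 = δ^3·89200 ⇒ δ^2 = 68920/89200 = 0.77265, so δ = 0.87900.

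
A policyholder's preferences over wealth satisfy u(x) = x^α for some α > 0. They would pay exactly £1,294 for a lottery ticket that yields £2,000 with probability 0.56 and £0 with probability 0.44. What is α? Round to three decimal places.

α ≈ 1.332

Since u(0) = 0, the lottery's EU is 0.56·2000^α.
Indifference: 1294^α = 0.56·2000^α, so (1294/2000)^α = 0.56.
α = ln(0.56) / ln(1294/2000) = -0.579818/-0.435409 ≈ 1.332.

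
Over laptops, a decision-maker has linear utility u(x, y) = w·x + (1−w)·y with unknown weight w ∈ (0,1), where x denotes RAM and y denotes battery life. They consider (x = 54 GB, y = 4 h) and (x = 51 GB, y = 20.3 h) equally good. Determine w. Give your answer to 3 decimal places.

w = 0.845

u(54,4) = u(51,20.3) means w·54 + (1−w)·4 = w·51 + (1−w)·20.3.
Rearranging, 3·w − 16.3·(1−w) = 0.
So w/(1−w) = 16.3/3 = 5.4333, giving w = 16.3/(3+16.3) = 0.845.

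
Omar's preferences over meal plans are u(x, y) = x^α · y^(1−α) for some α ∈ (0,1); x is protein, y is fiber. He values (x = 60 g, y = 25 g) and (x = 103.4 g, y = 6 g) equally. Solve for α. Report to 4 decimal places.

Set the two utilities equal: 60^α·25^(1−α) = 103.4^α·6^(1−α).
(60/103.4)^α = (6/25)^(1−α); take logs: α·ln(60/103.4) = (1−α)·ln(6/25), i.e. α·-0.5442604 = (1−α)·-1.4271164.
With A = -0.5442604 and B = -1.4271164: α·A = (1−α)·B, so α = B/(A+B) = -1.4271164/-1.9713768 ≈ 0.7239.

α ≈ 0.7239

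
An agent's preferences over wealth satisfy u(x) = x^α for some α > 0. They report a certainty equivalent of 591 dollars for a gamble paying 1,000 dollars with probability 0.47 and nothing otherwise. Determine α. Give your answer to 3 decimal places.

α ≈ 1.436

The lottery's expected utility is 0.47·u(1000) + 0.53·u(0) = 0.47·1000^α (since u(0) = 0 for α > 0).
Indifference: 591^α = 0.47·1000^α, so (591/1000)^α = 0.47.
α = ln(0.47) / ln(591/1000) = -0.755023/-0.525939 ≈ 1.436.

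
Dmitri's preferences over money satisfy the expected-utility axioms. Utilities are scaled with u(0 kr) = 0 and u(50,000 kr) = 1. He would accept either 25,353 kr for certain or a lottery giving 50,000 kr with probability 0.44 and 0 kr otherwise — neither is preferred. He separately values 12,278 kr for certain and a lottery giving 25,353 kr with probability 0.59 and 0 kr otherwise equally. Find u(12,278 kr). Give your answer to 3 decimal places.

0.260

The first gamble pins u(25,353 kr): it must equal 0.44·1 + 0.56·0 = 0.44.
Then u(12,278 kr) = 0.59·u(25,353 kr) + 0.41·u(0 kr) = 0.59·0.44 + 0.41·0.00 = 0.2596.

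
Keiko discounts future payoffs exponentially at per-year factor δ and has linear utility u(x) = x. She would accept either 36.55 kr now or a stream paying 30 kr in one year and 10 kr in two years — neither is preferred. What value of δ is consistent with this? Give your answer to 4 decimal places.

Equating present values: 36.55 = 30δ + 10δ².
So 10δ² + 30δ − 36.55 = 0.
The positive root is δ = [−30 + √(30² + 4·10·36.55)] / (2·10) = (−30 + 48.600)/20 ≈ 0.9300.

δ ≈ 0.9300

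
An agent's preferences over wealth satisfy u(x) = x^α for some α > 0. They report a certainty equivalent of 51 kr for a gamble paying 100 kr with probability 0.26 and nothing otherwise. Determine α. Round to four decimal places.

Since u(0) = 0, the lottery's EU is 0.26·100^α.
Indifference: 51^α = 0.26·100^α, so (51/100)^α = 0.26.
α = ln(0.26) / ln(51/100) = -1.3470736/-0.6733446 ≈ 2.0006.

α ≈ 2.0006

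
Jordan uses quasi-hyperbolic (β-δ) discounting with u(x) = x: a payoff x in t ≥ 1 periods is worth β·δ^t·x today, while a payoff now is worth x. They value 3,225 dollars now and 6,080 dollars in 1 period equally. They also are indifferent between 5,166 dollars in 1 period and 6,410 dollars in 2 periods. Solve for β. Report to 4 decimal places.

β ≈ 0.6582

The second indifference involves only future payoffs, so β cancels: β·δ^1·5166 = β·δ^2·6410, giving δ = 5166/6410 = 0.80593.
Substituting δ into 3225 = β·δ·6080: β = 3225/(4900.044) ≈ 0.6582.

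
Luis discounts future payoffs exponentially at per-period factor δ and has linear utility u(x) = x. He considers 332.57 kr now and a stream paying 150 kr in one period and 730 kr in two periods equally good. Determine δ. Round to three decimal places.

δ ≈ 0.580

The stream is worth 150δ + 730δ² today, so 150δ + 730δ² = 332.57.
So 730δ² + 150δ − 332.57 = 0.
δ = (−150 + √(150² + 4·730·332.57)) / (2·730) = (−150 + √993604.40) / 1460 ≈ 0.580.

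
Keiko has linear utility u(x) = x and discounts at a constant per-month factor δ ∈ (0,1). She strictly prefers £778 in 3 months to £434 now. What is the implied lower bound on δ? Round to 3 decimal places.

δ > 0.823

Under u(x) = x this choice says 434 < δ^3·778.
Hence δ^3 > 434/778 = 0.55784, and x ↦ x^(1/3) is increasing on (0,∞).
δ > (434/778)^(1/3) ≈ 0.823.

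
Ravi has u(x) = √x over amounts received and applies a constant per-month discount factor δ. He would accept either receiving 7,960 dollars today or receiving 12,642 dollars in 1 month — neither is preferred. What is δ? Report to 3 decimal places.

δ ≈ 0.794

The payoff in 1 month is discounted by δ, so u(7960) = δ·u(12642) and δ = u(7960)/u(12642).
Since u(x) = √x, δ = √(7960/12642) = 0.79350.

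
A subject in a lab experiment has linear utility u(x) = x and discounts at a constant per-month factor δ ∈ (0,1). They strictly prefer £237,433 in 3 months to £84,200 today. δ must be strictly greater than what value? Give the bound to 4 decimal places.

Under u(x) = x this choice says 84200 < δ^3·237433.
Hence δ^3 > 84200/237433 = 0.35463, and x ↦ x^(1/3) is increasing on (0,∞).
δ > 0.35463^(1/3) = 0.7078.

δ > 0.7078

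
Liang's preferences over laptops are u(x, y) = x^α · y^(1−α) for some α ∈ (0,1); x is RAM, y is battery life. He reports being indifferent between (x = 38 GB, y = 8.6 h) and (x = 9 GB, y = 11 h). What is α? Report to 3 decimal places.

The Cobb–Douglas utilities coincide, so 38^α·8.6^(1−α) = 9^α·11^(1−α).
(38/9)^α = (11/8.6)^(1−α); take logs: α·ln(38/9) = (1−α)·ln(11/8.6), i.e. α·1.440362 = (1−α)·0.246133.
So α/(1−α) = (0.246133)/(1.440362) = 0.170883, and α = 0.170883/1.170883 ≈ 0.146.

α ≈ 0.146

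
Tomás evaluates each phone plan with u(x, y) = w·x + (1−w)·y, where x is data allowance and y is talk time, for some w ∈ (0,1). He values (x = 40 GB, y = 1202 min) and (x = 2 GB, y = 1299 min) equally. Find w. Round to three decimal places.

Indifference: w·40 + (1−w)·1202 = w·2 + (1−w)·1299.
Collecting terms: w·38 = (1−w)·97.
Hence w = 97/(38+97) = 97/135 = 0.719.

w = 0.719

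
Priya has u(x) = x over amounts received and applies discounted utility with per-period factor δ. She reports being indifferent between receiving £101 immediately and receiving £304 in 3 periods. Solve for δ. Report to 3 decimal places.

δ ≈ 0.693

Equating discounted utilities: u(101) = δ^3·u(304) ⇒ δ^3 = u(101)/u(304).
With u(x) = x: δ^3 = 101/304 = 0.33224.
Taking the cube root: δ = 0.33224^(1/3) ≈ 0.693.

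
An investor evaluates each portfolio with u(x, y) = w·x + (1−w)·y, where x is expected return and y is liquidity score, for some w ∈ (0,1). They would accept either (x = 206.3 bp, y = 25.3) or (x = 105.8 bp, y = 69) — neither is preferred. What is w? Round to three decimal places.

w = 0.303

Equating utilities: w·206.3 + (1−w)·25.3 = w·105.8 + (1−w)·69.
w·(206.3−105.8) = (1−w)·(69−25.3), i.e. w·100.5 = (1−w)·43.7.
The marginal rate of substitution is 43.7/100.5, so w = 43.7/(100.5+43.7) = 0.303.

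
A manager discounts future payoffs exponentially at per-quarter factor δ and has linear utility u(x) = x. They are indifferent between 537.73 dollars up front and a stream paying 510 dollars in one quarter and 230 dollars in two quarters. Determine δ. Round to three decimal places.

δ ≈ 0.780

Equating present values: 537.73 = 510δ + 230δ².
So 230δ² + 510δ − 537.73 = 0.
The positive root is δ = [−510 + √(510² + 4·230·537.73)] / (2·230) = (−510 + 868.799)/460 ≈ 0.780.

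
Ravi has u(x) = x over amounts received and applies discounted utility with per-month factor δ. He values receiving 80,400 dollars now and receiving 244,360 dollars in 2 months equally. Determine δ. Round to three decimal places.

Equating discounted utilities: u(80400) = δ^2·u(244360) ⇒ δ^2 = u(80400)/u(244360).
With u(x) = x: δ^2 = 80400/244360 = 0.32902.
Hence δ = (0.32902)^(1/2) = 0.57361.

δ ≈ 0.574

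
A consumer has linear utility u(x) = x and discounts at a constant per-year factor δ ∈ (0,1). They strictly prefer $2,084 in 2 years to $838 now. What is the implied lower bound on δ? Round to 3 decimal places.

Under u(x) = x this choice says 838 < δ^2·2084.
Hence δ^2 > 838/2084 = 0.40211, and x ↦ x^(1/2) is increasing on (0,∞).
δ > 0.40211^(1/2) = 0.634.

δ > 0.634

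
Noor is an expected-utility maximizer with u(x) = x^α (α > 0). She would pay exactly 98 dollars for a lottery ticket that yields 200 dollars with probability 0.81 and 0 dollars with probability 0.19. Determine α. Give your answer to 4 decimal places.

α ≈ 0.2954

EU(lottery) = 0.81·200^α + 0.19·0 = 0.81·200^α.
Indifference: 98^α = 0.81·200^α, so (98/200)^α = 0.81.
α = ln(0.81) / ln(98/200) = -0.2107210/-0.7133499 ≈ 0.2954.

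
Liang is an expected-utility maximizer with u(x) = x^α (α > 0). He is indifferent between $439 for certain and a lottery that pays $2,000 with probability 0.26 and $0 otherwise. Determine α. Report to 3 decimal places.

The lottery's expected utility is 0.26·u(2000) + 0.74·u(0) = 0.26·2000^α (since u(0) = 0 for α > 0).
Setting u(439) equal to that: 439^α = 0.26·2000^α ⇒ (439/2000)^α = 0.26.
α = ln(0.26) / ln(439/2000) = -1.347074/-1.516403 ≈ 0.888.

α ≈ 0.888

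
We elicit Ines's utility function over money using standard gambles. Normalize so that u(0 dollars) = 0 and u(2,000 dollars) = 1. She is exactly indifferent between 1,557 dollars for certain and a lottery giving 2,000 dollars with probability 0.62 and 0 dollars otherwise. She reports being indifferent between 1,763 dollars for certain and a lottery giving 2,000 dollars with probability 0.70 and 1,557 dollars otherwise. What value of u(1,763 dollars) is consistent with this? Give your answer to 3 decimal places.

0.886

From the first indifference, u(1,557 dollars) = 0.62·u(2,000 dollars) + 0.38·u(0 dollars) = 0.62·1 + 0.38·0 = 0.62.
The second indifference gives u(1,763 dollars) = 0.70·u(2,000 dollars) + 0.30·u(1,557 dollars) = 0.70·1.00 + 0.30·0.62 = 0.8860.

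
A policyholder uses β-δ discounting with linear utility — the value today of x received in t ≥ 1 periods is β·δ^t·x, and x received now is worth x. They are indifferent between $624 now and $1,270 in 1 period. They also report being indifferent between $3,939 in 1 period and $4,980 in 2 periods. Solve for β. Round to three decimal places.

From the later pair, β·δ^1·3939 = β·δ^2·4980; dividing through, δ = 3939/4980 = 0.79096.
The first indifference: 624 = β·δ·1270, so β = 624/(δ·1270) = 624/(0.79096·1270) ≈ 0.621.

β ≈ 0.621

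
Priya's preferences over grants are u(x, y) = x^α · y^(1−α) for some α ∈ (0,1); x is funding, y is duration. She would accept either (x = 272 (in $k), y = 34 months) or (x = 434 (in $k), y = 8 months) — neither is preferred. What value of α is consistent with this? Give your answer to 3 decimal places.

α ≈ 0.756

Indifference: 272^α · 34^(1−α) = 434^α · 8^(1−α).
Taking logs: α·ln 272 + (1−α)·ln 34 = α·ln 434 + (1−α)·ln 8, i.e. α·-0.467242 = (1−α)·-1.446919.
With A = -0.467242 and B = -1.446919: α·A = (1−α)·B, so α = B/(A+B) = -1.446919/-1.914161 ≈ 0.756.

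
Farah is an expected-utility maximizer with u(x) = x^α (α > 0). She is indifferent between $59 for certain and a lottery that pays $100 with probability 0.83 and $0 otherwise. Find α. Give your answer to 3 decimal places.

The lottery's expected utility is 0.83·u(100) + 0.17·u(0) = 0.83·100^α (since u(0) = 0 for α > 0).
Equating: 59^α = 0.83·100^α, i.e. 0.5900^α = 0.83.
Take logs: α = ln 0.83 / ln(59/100) ≈ 0.35314.

α ≈ 0.353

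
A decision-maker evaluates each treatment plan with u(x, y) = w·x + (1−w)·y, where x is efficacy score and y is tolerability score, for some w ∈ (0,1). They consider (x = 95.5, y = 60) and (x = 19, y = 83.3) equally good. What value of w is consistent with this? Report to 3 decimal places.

w = 0.233

u(95.5,60) = u(19,83.3) means w·95.5 + (1−w)·60 = w·19 + (1−w)·83.3.
Collecting terms: w·76.5 = (1−w)·23.3.
The marginal rate of substitution is 23.3/76.5, so w = 23.3/(76.5+23.3) = 0.233.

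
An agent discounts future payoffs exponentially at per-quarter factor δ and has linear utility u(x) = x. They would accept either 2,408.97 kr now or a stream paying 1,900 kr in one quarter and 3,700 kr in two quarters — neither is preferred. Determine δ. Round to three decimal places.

Present value of the stream is 1900·δ + 3700·δ². Indifference gives 1900δ + 3700δ² = 2408.97.
Rearranged: 3700δ² + 1900δ − 2408.97 = 0.
By the quadratic formula (taking the positive root), δ = (−1900 + √39262756.00) / 7400 ≈ 0.590.

δ ≈ 0.590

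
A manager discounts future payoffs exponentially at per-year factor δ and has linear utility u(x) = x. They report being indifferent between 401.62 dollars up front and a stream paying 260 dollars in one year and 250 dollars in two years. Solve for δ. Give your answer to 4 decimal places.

δ ≈ 0.8500

Present value of the stream is 260·δ + 250·δ². Indifference gives 260δ + 250δ² = 401.62.
So 250δ² + 260δ − 401.62 = 0.
δ = (−260 + √(260² + 4·250·401.62)) / (2·250) = (−260 + √469220.00) / 500 ≈ 0.8500.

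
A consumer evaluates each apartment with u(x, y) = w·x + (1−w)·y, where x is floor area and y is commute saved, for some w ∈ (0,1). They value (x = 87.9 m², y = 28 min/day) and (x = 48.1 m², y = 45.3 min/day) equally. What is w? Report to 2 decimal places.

w = 0.30

Indifference: w·87.9 + (1−w)·28 = w·48.1 + (1−w)·45.3.
w·(87.9−48.1) = (1−w)·(45.3−28), i.e. w·39.8 = (1−w)·17.3.
The marginal rate of substitution is 17.3/39.8, so w = 17.3/(39.8+17.3) = 0.30.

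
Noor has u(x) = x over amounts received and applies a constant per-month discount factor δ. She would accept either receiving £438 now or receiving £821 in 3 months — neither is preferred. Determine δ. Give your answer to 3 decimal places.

The payoff in 3 months is discounted by δ^3, so u(438) = δ^3·u(821) and δ^3 = u(438)/u(821).
With u(x) = x: δ^3 = 438/821 = 0.53350.
Taking the cube root: δ = 0.53350^(1/3) ≈ 0.811.

δ ≈ 0.811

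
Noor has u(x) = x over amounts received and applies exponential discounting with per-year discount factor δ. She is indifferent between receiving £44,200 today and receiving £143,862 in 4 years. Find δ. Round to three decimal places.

δ ≈ 0.745

Indifference means u(44200) = δ^4 · u(143862), so δ^4 = u(44200)/u(143862).
With u(x) = x: δ^4 = 44200/143862 = 0.30724.
Taking the 4th root: δ = 0.30724^(1/4) ≈ 0.745.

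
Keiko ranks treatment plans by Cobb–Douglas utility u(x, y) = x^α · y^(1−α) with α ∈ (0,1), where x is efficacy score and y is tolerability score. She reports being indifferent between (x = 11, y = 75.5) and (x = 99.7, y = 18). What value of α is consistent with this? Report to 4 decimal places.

Indifference: 11^α · 75.5^(1−α) = 99.7^α · 18^(1−α).
(11/99.7)^α = (18/75.5)^(1−α); take logs: α·ln(11/99.7) = (1−α)·ln(18/75.5), i.e. α·-2.2042704 = (1−α)·-1.4337609.
Thus α·(-3.6380313) = -1.4337609, so α = -1.4337609/-3.6380313 ≈ 0.3941.

α ≈ 0.3941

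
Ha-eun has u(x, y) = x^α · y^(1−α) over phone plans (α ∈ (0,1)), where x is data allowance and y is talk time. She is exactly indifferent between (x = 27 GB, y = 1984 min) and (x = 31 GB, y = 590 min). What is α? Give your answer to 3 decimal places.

Indifference: 27^α · 1984^(1−α) = 31^α · 590^(1−α).
Taking logs: α·ln 27 + (1−α)·ln 1984 = α·ln 31 + (1−α)·ln 590, i.e. α·-0.138150 = (1−α)·-1.212748.
Thus α·(-1.350898) = -1.212748, so α = -1.212748/-1.350898 ≈ 0.898.

α ≈ 0.898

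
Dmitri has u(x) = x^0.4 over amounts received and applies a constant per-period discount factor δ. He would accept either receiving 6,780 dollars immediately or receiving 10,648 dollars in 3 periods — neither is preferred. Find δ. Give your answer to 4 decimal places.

δ ≈ 0.9416

Indifference means u(6780) = δ^3 · u(10648), so δ^3 = u(6780)/u(10648).
With u(x) = x^0.4: δ^3 = 6780^0.4/10648^0.4 = (6780/10648)^0.4 = 0.83480.
So δ = 0.83480^(1/3) ≈ 0.9416.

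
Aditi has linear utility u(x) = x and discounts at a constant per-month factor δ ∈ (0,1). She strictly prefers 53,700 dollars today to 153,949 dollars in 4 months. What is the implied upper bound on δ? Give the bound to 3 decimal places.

δ < 0.769

Comparing present values: 53700 > δ^4·153949.
Hence δ^4 < 53700/153949 = 0.34882, and x ↦ x^(1/4) is increasing on (0,∞).
δ < 0.34882^(1/4) = 0.769.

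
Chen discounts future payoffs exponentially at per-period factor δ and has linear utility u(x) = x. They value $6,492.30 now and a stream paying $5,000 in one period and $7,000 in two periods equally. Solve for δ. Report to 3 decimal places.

Equating present values: 6492.30 = 5000δ + 7000δ².
So 7000δ² + 5000δ − 6492.30 = 0.
By the quadratic formula (taking the positive root), δ = (−5000 + √206784400.00) / 14000 ≈ 0.670.

δ ≈ 0.670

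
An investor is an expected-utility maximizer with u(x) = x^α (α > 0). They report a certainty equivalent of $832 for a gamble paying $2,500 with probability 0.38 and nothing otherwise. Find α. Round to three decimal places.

α ≈ 0.879

EU(lottery) = 0.38·2500^α + 0.62·0 = 0.38·2500^α.
Indifference: 832^α = 0.38·2500^α, so (832/2500)^α = 0.38.
Take logs: α = ln 0.38 / ln(832/2500) ≈ 0.87945.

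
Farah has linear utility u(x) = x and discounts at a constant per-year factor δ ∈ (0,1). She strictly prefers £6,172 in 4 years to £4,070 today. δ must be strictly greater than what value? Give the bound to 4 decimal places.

Under u(x) = x this choice says 4070 < δ^4·6172.
So δ^4 > 4070/6172 = 0.65943; taking the 4th root of both positive sides preserves the inequality.
δ > 0.65943^(1/4) = 0.9011.

δ > 0.9011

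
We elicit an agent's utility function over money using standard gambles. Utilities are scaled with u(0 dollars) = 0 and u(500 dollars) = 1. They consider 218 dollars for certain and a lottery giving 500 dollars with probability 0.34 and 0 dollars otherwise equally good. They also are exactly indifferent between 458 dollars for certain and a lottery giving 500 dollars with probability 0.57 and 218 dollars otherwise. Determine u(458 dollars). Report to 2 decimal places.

First, u(218 dollars) = 0.34·u(500 dollars) + 0.66·u(0 dollars) = 0.34.
Chaining: u(458 dollars) = 0.57·1.00 + 0.43·0.34 = 0.7162.

0.72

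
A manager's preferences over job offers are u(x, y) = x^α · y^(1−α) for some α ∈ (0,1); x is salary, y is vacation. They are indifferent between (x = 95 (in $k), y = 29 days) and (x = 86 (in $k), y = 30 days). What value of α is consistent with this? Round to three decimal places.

The Cobb–Douglas utilities coincide, so 95^α·29^(1−α) = 86^α·30^(1−α).
(95/86)^α = (30/29)^(1−α); take logs: α·ln(95/86) = (1−α)·ln(30/29), i.e. α·0.099530 = (1−α)·0.033902.
With A = 0.099530 and B = 0.033902: α·A = (1−α)·B, so α = B/(A+B) = 0.033902/0.133432 ≈ 0.254.

α ≈ 0.254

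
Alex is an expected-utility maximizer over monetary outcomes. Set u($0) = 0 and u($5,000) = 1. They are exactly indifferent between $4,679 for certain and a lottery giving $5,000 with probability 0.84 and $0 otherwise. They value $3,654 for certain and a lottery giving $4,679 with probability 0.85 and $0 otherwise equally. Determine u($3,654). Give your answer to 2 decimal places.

0.71

First, u($4,679) = 0.84·u($5,000) + 0.16·u($0) = 0.84.
Chaining: u($3,654) = 0.85·0.84 + 0.15·0.00 = 0.7140.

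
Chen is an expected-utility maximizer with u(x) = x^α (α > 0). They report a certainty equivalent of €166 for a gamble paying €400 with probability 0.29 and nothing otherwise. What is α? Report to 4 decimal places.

α ≈ 1.4075

Since u(0) = 0, the lottery's EU is 0.29·400^α.
Equating: 166^α = 0.29·400^α, i.e. 0.4150^α = 0.29.
α = ln(0.29) / ln(166/400) = -1.2378744/-0.8794768 ≈ 1.4075.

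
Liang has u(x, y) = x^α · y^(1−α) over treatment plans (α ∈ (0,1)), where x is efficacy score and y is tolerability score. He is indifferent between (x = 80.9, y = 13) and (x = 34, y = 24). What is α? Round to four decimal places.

α ≈ 0.4143

The Cobb–Douglas utilities coincide, so 80.9^α·13^(1−α) = 34^α·24^(1−α).
(80.9/34)^α = (24/13)^(1−α); take logs: α·ln(80.9/34) = (1−α)·ln(24/13), i.e. α·0.8668533 = (1−α)·0.6131045.
Thus α·(1.4799578) = 0.6131045, so α = 0.6131045/1.4799578 ≈ 0.4143.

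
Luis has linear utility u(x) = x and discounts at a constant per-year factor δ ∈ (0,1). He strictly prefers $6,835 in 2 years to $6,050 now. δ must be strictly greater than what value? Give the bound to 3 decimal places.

The preference means 6050 < δ^2·6835.
Hence δ^2 > 6050/6835 = 0.88515, and x ↦ x^(1/2) is increasing on (0,∞).
δ > (6050/6835)^(1/2) ≈ 0.941.

δ > 0.941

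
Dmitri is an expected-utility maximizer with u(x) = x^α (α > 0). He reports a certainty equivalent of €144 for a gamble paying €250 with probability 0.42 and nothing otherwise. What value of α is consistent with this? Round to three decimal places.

α ≈ 1.573

Since u(0) = 0, the lottery's EU is 0.42·250^α.
Equating: 144^α = 0.42·250^α, i.e. 0.5760^α = 0.42.
α = ln(0.42) / ln(144/250) = -0.867501/-0.551648 ≈ 1.573.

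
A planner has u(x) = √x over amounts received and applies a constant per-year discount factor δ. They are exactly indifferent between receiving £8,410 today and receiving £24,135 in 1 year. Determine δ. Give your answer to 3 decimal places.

Equating discounted utilities: u(8410) = δ·u(24135) ⇒ δ = u(8410)/u(24135).
Since u(x) = √x, δ = √(8410/24135) = 0.59030.

δ ≈ 0.590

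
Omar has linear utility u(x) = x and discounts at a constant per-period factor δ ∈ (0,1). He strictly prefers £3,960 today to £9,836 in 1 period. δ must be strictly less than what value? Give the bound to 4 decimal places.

Comparing present values: 3960 > δ·9836.
Dividing through by 9836 gives δ < 0.40260.

δ < 0.4026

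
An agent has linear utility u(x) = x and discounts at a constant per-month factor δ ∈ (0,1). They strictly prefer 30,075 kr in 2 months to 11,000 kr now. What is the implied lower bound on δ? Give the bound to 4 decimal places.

Comparing present values: 11000 < δ^2·30075.
So δ^2 > 11000/30075 = 0.36575; taking the square root of both positive sides preserves the inequality.
δ > 0.36575^(1/2) = 0.6048.

δ > 0.6048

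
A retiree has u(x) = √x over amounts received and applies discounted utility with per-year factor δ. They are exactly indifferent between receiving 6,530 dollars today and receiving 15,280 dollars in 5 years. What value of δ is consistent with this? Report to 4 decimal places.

The payoff in 5 years is discounted by δ^5, so u(6530) = δ^5·u(15280) and δ^5 = u(6530)/u(15280).
With u(x) = √x: δ^5 = √6530/√15280 = √(6530/15280) = 0.65372.
Taking the 5th root: δ = 0.65372^(1/5) ≈ 0.9185.

δ ≈ 0.9185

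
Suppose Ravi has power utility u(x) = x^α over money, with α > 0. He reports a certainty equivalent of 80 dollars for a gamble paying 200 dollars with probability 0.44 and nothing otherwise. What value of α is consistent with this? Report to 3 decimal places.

α ≈ 0.896

Since u(0) = 0, the lottery's EU is 0.44·200^α.
Equating: 80^α = 0.44·200^α, i.e. 0.4000^α = 0.44.
α = ln(0.44) / ln(80/200) = -0.820981/-0.916291 ≈ 0.896.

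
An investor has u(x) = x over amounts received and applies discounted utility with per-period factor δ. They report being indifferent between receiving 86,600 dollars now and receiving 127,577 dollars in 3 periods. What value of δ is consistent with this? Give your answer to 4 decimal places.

Equating discounted utilities: u(86600) = δ^3·u(127577) ⇒ δ^3 = u(86600)/u(127577).
With u(x) = x: δ^3 = 86600/127577 = 0.67881.
So δ = 0.67881^(1/3) ≈ 0.8789.

δ ≈ 0.8789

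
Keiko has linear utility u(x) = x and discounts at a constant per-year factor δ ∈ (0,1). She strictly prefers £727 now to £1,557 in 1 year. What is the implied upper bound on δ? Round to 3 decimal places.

Under u(x) = x this choice says 727 > δ·1557.
So δ < 727/1557 = 0.46692.

δ < 0.467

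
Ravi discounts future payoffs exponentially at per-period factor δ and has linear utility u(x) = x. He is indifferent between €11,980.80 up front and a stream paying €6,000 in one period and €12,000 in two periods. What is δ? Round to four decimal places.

δ ≈ 0.7800

The stream is worth 6000δ + 12000δ² today, so 6000δ + 12000δ² = 11980.80.
Rearranged: 12000δ² + 6000δ − 11980.80 = 0.
The positive root is δ = [−6000 + √(6000² + 4·12000·11980.80)] / (2·12000) = (−6000 + 24720.000)/24000 ≈ 0.7800.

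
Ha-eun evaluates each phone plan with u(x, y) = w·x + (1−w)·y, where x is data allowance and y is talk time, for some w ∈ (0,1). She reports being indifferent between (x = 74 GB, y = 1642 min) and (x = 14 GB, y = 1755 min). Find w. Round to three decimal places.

w = 0.653

Indifference: w·74 + (1−w)·1642 = w·14 + (1−w)·1755.
w·(74−14) = (1−w)·(1755−1642), i.e. w·60 = (1−w)·113.
So w/(1−w) = 113/60 = 1.8833, giving w = 113/(60+113) = 0.653.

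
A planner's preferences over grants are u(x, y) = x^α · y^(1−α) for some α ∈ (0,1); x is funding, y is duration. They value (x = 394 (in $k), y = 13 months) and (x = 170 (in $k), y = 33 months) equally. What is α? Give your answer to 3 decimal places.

α ≈ 0.526

The Cobb–Douglas utilities coincide, so 394^α·13^(1−α) = 170^α·33^(1−α).
Rearrange to (394/170)^α = (33/13)^(1−α) and take logs: α·0.840552 = (1−α)·0.931558.
Thus α·(1.772110) = 0.931558, so α = 0.931558/1.772110 ≈ 0.526.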